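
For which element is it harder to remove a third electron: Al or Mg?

The third ionization energy removes an electron from the +2 ion. For each element: Al²⁺ still has 1 valence electron; Mg²⁺ is the bare [Ne] core.
Breaking into a closed-shell core is much more expensive than removing a leftover valence electron — Mg has the largest IE_3 here.
Approximate IE_3 values (kJ/mol): Al 2745, Mg 7733.
So the third ionization energies run Al < Mg.

Mg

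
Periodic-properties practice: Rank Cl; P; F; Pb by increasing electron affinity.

F is in period 2, group 17; P is in period 3, group 15; Cl is in period 3, group 17; Pb is in period 6, group 14.
Atoms with high Z_eff and room in the valence shell (especially the halogens) have the most exothermic electron affinities.
These span different periods and groups, so the two trends combine.
P > Pb: both effects reinforce here, so P is clearly the higher of the two.
F > P: relative to P, both the across-period and down-group shifts push F's electron affinity up.
Cl > F: this pair runs against the simple trend — see the exception note.
Note the exception: Cl has a higher electron affinity than F, contrary to the simple trend — F's small 2p subshell makes the incoming electron feel strong e⁻–e⁻ repulsion, so Cl actually releases more energy on gaining an electron.
Approximate values (kJ/mol): F 328, P 72, Cl 349, Pb 35.
So from lowest to highest: Pb < P < F < Cl.

Pb < P < F < Cl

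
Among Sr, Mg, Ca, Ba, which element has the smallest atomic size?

Mg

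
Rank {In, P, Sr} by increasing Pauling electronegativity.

Sr, In, P

EN rises left→right (higher Z_eff, smaller atoms) and falls top→bottom (larger, more shielded atoms).
Here both period and group differ, so the two effects have to be weighed against each other.
In > Sr: both are in period 5; the period trend gives In the larger value.
P > In: both effects reinforce here, so P is clearly the higher of the two.
Approximate values (Pauling): P 2.19, Sr 0.95, In 1.78.
So from lowest to highest: Sr < In < P.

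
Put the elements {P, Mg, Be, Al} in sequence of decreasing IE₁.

Be is in period 2, group 2; Mg is in period 3, group 2; Al is in period 3, group 13; P is in period 3, group 15.
Removing the outermost electron gets harder across a period and easier down a group.
Here both period and group differ, so the two effects have to be weighed against each other.
Mg > Al: this pair runs against the simple trend — see the exception note.
Be > Mg: they share group 2; the group trend gives Be the larger value.
P > Be: the two effects oppose for this pair; the across-period effect wins (1012 vs 900 kJ/mol).
Note the exception: Mg has a higher first ionization energy than Al, contrary to the simple trend — Al's single 3p electron is easier to remove than one from Mg's filled 3s².
Approximate values (kJ/mol): Be 900, Mg 738, Al 578, P 1012.
So from highest to lowest: P > Be > Mg > Al.

P > Be > Mg > Al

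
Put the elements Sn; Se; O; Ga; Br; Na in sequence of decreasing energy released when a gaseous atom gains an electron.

Br > Se > O > Sn > Na > Ga

Atoms with high Z_eff and room in the valence shell (especially the halogens) have the most exothermic electron affinities.
Here both period and group differ, so the two effects have to be weighed against each other.
Na > Ga: period and group pull opposite ways; the down-group shift dominates (53 vs 29 kJ/mol).
Sn > Na: period and group pull opposite ways; the across-period shift dominates (107 vs 53 kJ/mol).
O > Sn: both effects reinforce here, so O is clearly the higher of the two.
Se > O: this pair runs against the simple trend — see the exception note.
Br > Se: both are in period 4; the period trend gives Br the larger value.
Note the exception: Se has a higher electron affinity than O, contrary to the simple trend — O's compact 2p subshell gives strong electron–electron repulsion on the added electron.
Approximate values (kJ/mol): O 141, Na 53, Ga 29, Se 195, Br 325, Sn 107.
So from highest to lowest: Br > Se > O > Sn > Na > Ga.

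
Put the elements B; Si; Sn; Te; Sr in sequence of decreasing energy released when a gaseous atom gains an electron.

Te > Si > Sn > B > Sr

B is in period 2, group 13; Si is in period 3, group 14; Sr is in period 5, group 2; Sn is in period 5, group 14; Te is in period 5, group 16.
Adding an electron releases more energy for atoms nearer the top right (short of the noble gases).
Neither a single period nor a single group — weigh both effects.
B > Sr: relative to Sr, both the across-period and down-group shifts push B's electron affinity up.
Sn > B: period and group pull opposite ways; the across-period shift dominates (107 vs 27 kJ/mol).
Si > Sn: they share group 14; the group trend gives Si the larger value.
Te > Si: period and group pull opposite ways; the across-period shift dominates (190 vs 134 kJ/mol).
Tabulated electron affinity (kJ/mol): B 27, Si 134, Sr 5, Sn 107, Te 190.
So from highest to lowest: Te > Si > Sn > B > Sr.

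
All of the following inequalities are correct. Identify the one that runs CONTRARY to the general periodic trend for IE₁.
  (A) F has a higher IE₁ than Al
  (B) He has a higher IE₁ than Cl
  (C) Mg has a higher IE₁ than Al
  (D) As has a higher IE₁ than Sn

The general trend: IE₁ increases across a period and decreases down a group.
(A) F (period 2, group 17) vs Al (period 3, group 13): the stated order agrees with the simple trend.
(B) He (period 1, group 18) vs Cl (period 3, group 17): the stated order agrees with the simple trend.
(C) Mg (period 3, group 2) vs Al (period 3, group 13): the stated order contradicts the simple trend.
(D) As (period 4, group 15) vs Sn (period 5, group 14): the stated order agrees with the simple trend.
The exception is (C): Al's single 3p electron is easier to remove than one from Mg's filled 3s².

(C)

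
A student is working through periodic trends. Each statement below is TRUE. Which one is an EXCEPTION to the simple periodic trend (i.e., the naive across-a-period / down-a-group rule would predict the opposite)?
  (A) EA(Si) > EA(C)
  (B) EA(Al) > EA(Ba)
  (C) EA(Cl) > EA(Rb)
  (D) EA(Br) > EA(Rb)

(A)

The general trend: electron affinity increases across a period and decreases down a group.
(A) Si (period 3, group 14) vs C (period 2, group 14): the stated order contradicts the simple trend.
(B) Al (period 3, group 13) vs Ba (period 6, group 2): the stated order agrees with the simple trend.
(C) Cl (period 3, group 17) vs Rb (period 5, group 1): the stated order agrees with the simple trend.
(D) Br (period 4, group 17) vs Rb (period 5, group 1): the stated order agrees with the simple trend.
The exception is (A): Si's larger, more diffuse 3p orbitals accept an added electron slightly more readily than C's compact 2p.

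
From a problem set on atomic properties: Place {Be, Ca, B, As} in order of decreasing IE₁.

IE₁ increases left→right with effective nuclear charge and decreases top→bottom as the valence shell moves farther out.
Neither a single period nor a single group — weigh both effects.
B > Ca: relative to Ca, both the across-period and down-group shifts push B's first ionization energy up.
Be > B: this pair runs against the simple trend — see the exception note.
As > Be: period and group pull opposite ways; the across-period shift dominates (947 vs 900 kJ/mol).
Note the exception: Be has a higher first ionization energy than B, contrary to the simple trend — removing B's lone 2p electron is easier than breaking Be's filled 2s².
Tabulated first ionization energy (kJ/mol): Be 900, B 801, Ca 590, As 947.
So from highest to lowest: As > Be > B > Ca.

As > Be > B > Ca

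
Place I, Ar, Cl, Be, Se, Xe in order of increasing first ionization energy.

Be is in period 2, group 2; Cl is in period 3, group 17; Ar is in period 3, group 18; Se is in period 4, group 16; I is in period 5, group 17; Xe is in period 5, group 18.
Across a period the outer electron is held more tightly (higher IE₁); down a group it sits in a higher shell, more shielded, and comes off more easily.
Neither a single period nor a single group — weigh both effects.
Se > Be: the two effects oppose for this pair; the across-period effect wins (941 vs 900 kJ/mol).
I > Se: period and group pull opposite ways; the across-period shift dominates (1008 vs 941 kJ/mol).
Xe > I: both are in period 5; the period trend gives Xe the larger value.
Cl > Xe: the two effects oppose for this pair; the down-group effect wins (1251 vs 1170 kJ/mol).
Ar > Cl: Ar lies to the right of Cl in period 3, so the across-period effect alone puts Ar higher.
For reference (kJ/mol): Be 900, Cl 1251, Ar 1521, Se 941, I 1008, Xe 1170.
So from lowest to highest: Be < Se < I < Xe < Cl < Ar.

Be < Se < I < Xe < Cl < Ar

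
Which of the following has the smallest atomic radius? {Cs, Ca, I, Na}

Na is in period 3, group 1; Ca is in period 4, group 2; I is in period 5, group 17; Cs is in period 6, group 1.
Radius decreases left→right (rising Z_eff, same n) and increases top→bottom (higher n).
Neither a single period nor a single group — weigh both effects.
Na > I: period and group pull opposite ways; the across-period shift dominates (155 vs 133 pm).
Ca > Na: the two effects oppose for this pair; the down-group effect wins (171 vs 155 pm).
Cs > Ca: relative to Ca, both the across-period and down-group shifts push Cs's atomic radius up.
For reference (pm): Na 155, Ca 171, I 133, Cs 232.
The smallest atomic radius among these belongs to I.

I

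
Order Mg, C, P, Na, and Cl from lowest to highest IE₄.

Consider each +3 ion: Mg³⁺ is already 1 electron into the core; C³⁺ still has 1 valence electron; P³⁺ still has 2 valence electrons; Na³⁺ is already 2 electrons into the core; Cl³⁺ still has 4 valence electrons.
Breaking into a closed-shell core is much more expensive than removing a leftover valence electron — Na and Mg have the largest IE_4 here.
Valence configurations: C³⁺ [He]2s¹, P³⁺ [Ne]3s², Cl³⁺ [Ne]3s²3p².
Tabulated IE_4 (kJ/mol): Mg 10543, C 6223, P 4964, Na 9543, Cl 5159.
Overall IE_4 order: P < Cl < C < Na < Mg.

P < Cl < C < Na < Mg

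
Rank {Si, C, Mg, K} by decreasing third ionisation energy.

Mg, C, K, Si

IE_3 is the cost of taking one more electron from the +2 cation: Si²⁺ still has 2 valence electrons; C²⁺ still has 2 valence electrons; Mg²⁺ is the bare [Ne] core; K²⁺ is already 1 electron into the core.
Usually core removal costs more than valence removal, but here the competition is close: a tightly held n=2 valence electron can cost more to remove than an n=3 core electron, so the actual values have to decide it.
Valence configurations: Si²⁺ [Ne]3s², C²⁺ [He]2s².
Tabulated IE_3 (kJ/mol): Si 3232, C 4620, Mg 7733, K 4420.
Hence IE_3: Si < K < C < Mg.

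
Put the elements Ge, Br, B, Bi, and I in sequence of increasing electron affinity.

B < Bi < Ge < I < Br

EA tends to increase across a period and decrease down a group, though the pattern is less regular than for IE or radius.
Here both period and group differ, so the two effects have to be weighed against each other.
Bi > B: the two effects oppose for this pair; the across-period effect wins (91 vs 27 kJ/mol).
Ge > Bi: period and group pull opposite ways; the down-group shift dominates (119 vs 91 kJ/mol).
I > Ge: period and group pull opposite ways; the across-period shift dominates (295 vs 119 kJ/mol).
Br > I: they share group 17; the group trend gives Br the larger value.
Tabulated electron affinity (kJ/mol): B 27, Ge 119, Br 325, I 295, Bi 91.
So from lowest to highest: B < Bi < Ge < I < Br.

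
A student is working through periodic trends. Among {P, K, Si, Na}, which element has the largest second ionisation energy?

Na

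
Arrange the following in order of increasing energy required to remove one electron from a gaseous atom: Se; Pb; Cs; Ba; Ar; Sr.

Cs < Ba < Sr < Pb < Se < Ar

Ar is in period 3, group 18; Se is in period 4, group 16; Sr is in period 5, group 2; Cs is in period 6, group 1; Ba is in period 6, group 2; Pb is in period 6, group 14.
Removing the outermost electron gets harder across a period and easier down a group.
Here both period and group differ, so the two effects have to be weighed against each other.
Ba > Cs: Ba lies to the right of Cs in period 6, so the across-period effect alone puts Ba higher.
Sr > Ba: they share group 2; the group trend gives Sr the larger value.
Pb > Sr: the two effects oppose for this pair; the across-period effect wins (716 vs 550 kJ/mol).
Se > Pb: both effects reinforce here, so Se is clearly the higher of the two.
Ar > Se: both effects reinforce here, so Ar is clearly the higher of the two.
For reference (kJ/mol): Ar 1521, Se 941, Sr 550, Cs 376, Ba 503, Pb 716.
So from lowest to highest: Cs < Ba < Sr < Pb < Se < Ar.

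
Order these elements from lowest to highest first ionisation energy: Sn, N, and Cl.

N is in period 2, group 15; Cl is in period 3, group 17; Sn is in period 5, group 14.
Across a period the outer electron is held more tightly (higher IE₁); down a group it sits in a higher shell, more shielded, and comes off more easily.
Here both period and group differ, so the two effects have to be weighed against each other.
Cl > Sn: relative to Sn, both the across-period and down-group shifts push Cl's first ionization energy up.
N > Cl: the two effects oppose for this pair; the down-group effect wins (1402 vs 1251 kJ/mol).
Tabulated first ionization energy (kJ/mol): N 1402, Cl 1251, Sn 709.
So from lowest to highest: Sn < Cl < N.

Sn < Cl < N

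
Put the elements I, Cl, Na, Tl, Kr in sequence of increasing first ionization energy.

Na is in period 3, group 1; Cl is in period 3, group 17; Kr is in period 4, group 18; I is in period 5, group 17; Tl is in period 6, group 13.
IE₁ increases left→right with effective nuclear charge and decreases top→bottom as the valence shell moves farther out.
These span different periods and groups, so the two trends combine.
Tl > Na: period and group pull opposite ways; the across-period shift dominates (589 vs 496 kJ/mol).
I > Tl: both effects reinforce here, so I is clearly the higher of the two.
Cl > I: they share group 17; the group trend gives Cl the larger value.
Kr > Cl: the two effects oppose for this pair; the across-period effect wins (1351 vs 1251 kJ/mol).
Approximate values (kJ/mol): Na 496, Cl 1251, Kr 1351, I 1008, Tl 589.
So from lowest to highest: Na < Tl < I < Cl < Kr.

Na < Tl < I < Cl < Kr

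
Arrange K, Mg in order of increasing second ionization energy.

Mg < K

The second ionization energy removes an electron from the +1 ion. For each element: K⁺ is the bare [Ar] core; Mg⁺ still has 1 valence electron.
Core electrons are held far more tightly than valence electrons, so K tops the IE_2 order.
The numbers (kJ/mol): K 3052, Mg 1451.
So the second ionization energies run Mg < K.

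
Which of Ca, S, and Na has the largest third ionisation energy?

After 2 electrons have been removed, what remains? Ca²⁺ is the bare [Ar] core; S²⁺ still has 4 valence electrons; Na²⁺ is already 1 electron into the core.
Core electrons are held far more tightly than valence electrons, so Ca and Na top the IE_3 order.
The numbers (kJ/mol): Ca 4912, S 3357, Na 6910.
Hence IE_3: S < Ca < Na.

Na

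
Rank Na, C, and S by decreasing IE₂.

Na > C > S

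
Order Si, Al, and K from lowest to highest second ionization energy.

After 1 electron has been removed, what remains? Si⁺ still has 3 valence electrons; Al⁺ still has 2 valence electrons; K⁺ is the bare [Ar] core.
Breaking into a closed-shell core is much more expensive than removing a leftover valence electron — K has the largest IE_2 here.
Valence configurations: Si⁺ [Ne]3s²3p¹, Al⁺ [Ne]3s².
Si⁺ loses a lone 3p electron whereas Al⁺ must break into a filled 3s² pair, so IE_2(Al) > IE_2(Si) even though Si has the higher nuclear charge.
Tabulated IE_2 (kJ/mol): Si 1577, Al 1817, K 3052.
Overall IE_2 order: Si < Al < K.

Si < Al < K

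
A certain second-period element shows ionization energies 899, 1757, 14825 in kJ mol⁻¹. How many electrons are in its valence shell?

2

Look for the largest jump between consecutive ionization energies: IE3/IE2 ≈ 8.4, far larger than any earlier ratio.
That jump marks the point where a core electron is being removed. So the atom has 2 valence electrons.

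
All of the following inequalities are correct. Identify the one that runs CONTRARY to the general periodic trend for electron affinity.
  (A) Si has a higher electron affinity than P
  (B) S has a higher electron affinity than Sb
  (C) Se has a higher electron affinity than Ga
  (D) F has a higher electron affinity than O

The general trend: electron affinity increases across a period and decreases down a group.
(A) Si (period 3, group 14) vs P (period 3, group 15): the stated order contradicts the simple trend.
(B) S (period 3, group 16) vs Sb (period 5, group 15): the stated order agrees with the simple trend.
(C) Se (period 4, group 16) vs Ga (period 4, group 13): the stated order agrees with the simple trend.
(D) F (period 2, group 17) vs O (period 2, group 16): the stated order agrees with the simple trend.
The exception is (A): adding an electron to P's half-filled 3p³ is unfavourable, so Si (3p²) has the more exothermic EA.

(A)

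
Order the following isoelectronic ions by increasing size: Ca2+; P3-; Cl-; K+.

All of these have 18 electrons, so size is governed by nuclear charge alone: the more protons, the stronger the pull on the same electron cloud, and the smaller the ion.
Nuclear charges: Ca2+ (Z=20), K+ (Z=19), Cl- (Z=17), P3- (Z=15).
Smallest to largest: Ca2+ < K+ < Cl- < P3-.

Ca2+ < K+ < Cl- < P3-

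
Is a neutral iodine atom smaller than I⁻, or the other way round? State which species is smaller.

Forming I⁻ adds 1 electron to I. More electron–electron repulsion in the same shell, with unchanged nuclear charge, lets the cloud expand.
An anion is larger than its parent atom: I⁻ > I.

I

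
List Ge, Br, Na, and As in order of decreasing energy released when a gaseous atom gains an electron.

Br > Ge > As > Na

Na is in period 3, group 1; Ge is in period 4, group 14; As is in period 4, group 15; Br is in period 4, group 17.
Adding an electron releases more energy for atoms nearer the top right (short of the noble gases).
Here both period and group differ, so the two effects have to be weighed against each other.
As > Na: period and group pull opposite ways; the across-period shift dominates (78 vs 53 kJ/mol).
Ge > As: this pair runs against the simple trend — see the exception note.
Br > Ge: Br lies to the right of Ge in period 4, so the across-period effect alone puts Br higher.
Note the exception: Ge has a higher electron affinity than As, contrary to the simple trend — adding an electron to As's half-filled 4p³ is unfavourable, so Ge (4p²) has the more exothermic EA.
Tabulated electron affinity (kJ/mol): Na 53, Ge 119, As 78, Br 325.
So from highest to lowest: Br > Ge > As > Na.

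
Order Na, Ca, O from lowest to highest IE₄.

Ca < O < Na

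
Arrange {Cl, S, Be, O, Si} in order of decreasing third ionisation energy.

After 2 electrons have been removed, what remains? Cl²⁺ still has 5 valence electrons; S²⁺ still has 4 valence electrons; Be²⁺ is the bare [He] core; O²⁺ still has 4 valence electrons; Si²⁺ still has 2 valence electrons.
Pulling an electron out of a noble-gas core costs far more than removing a remaining valence electron, so Be sits at the high end of IE_3.
Valence configurations: Cl²⁺ [Ne]3s²3p³, S²⁺ [Ne]3s²3p², O²⁺ [He]2s²2p², Si²⁺ [Ne]3s².
Approximate IE_3 values (kJ/mol): Cl 3822, S 3357, Be 14849, O 5300, Si 3232.
Hence IE_3: Si < S < Cl < O < Be.

Be, O, Cl, S, Si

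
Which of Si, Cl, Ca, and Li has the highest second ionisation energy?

After 1 electron has been removed, what remains? Si⁺ still has 3 valence electrons; Cl⁺ still has 6 valence electrons; Ca⁺ still has 1 valence electron; Li⁺ is the bare [He] core.
Breaking into a closed-shell core is much more expensive than removing a leftover valence electron — Li has the largest IE_2 here.
Valence configurations: Si⁺ [Ne]3s²3p¹, Cl⁺ [Ne]3s²3p⁴, Ca⁺ [Ar]4s¹.
The numbers (kJ/mol): Si 1577, Cl 2298, Ca 1145, Li 7298.
Putting it together, IE_2: Ca < Si < Cl < Li.

Li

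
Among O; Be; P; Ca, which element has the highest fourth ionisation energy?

Consider each +3 ion: O³⁺ still has 3 valence electrons; Be³⁺ is already 1 electron into the core; P³⁺ still has 2 valence electrons; Ca³⁺ is already 1 electron into the core.
Usually core removal costs more than valence removal, but here the competition is close: a tightly held n=2 valence electron can cost more to remove than an n=3 core electron, so the actual values have to decide it.
Valence configurations: O³⁺ [He]2s²2p¹, P³⁺ [Ne]3s².
Approximate IE_4 values (kJ/mol): O 7469, Be 21007, P 4964, Ca 6491.
So the fourth ionization energies run P < Ca < O < Be.

Be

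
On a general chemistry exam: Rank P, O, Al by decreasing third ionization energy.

O > P > Al

Consider each +2 ion: P²⁺ still has 3 valence electrons; O²⁺ still has 4 valence electrons; Al²⁺ still has 1 valence electron.
All are still removing valence electrons, so compare the +2 ions as you would atoms: IE_3 generally rises across a period (higher Z_eff) and falls down a group (larger shell), subject to the usual subshell exceptions.
Valence configurations: P²⁺ [Ne]3s²3p¹, O²⁺ [He]2s²2p², Al²⁺ [Ne]3s¹.
The numbers (kJ/mol): P 2914, O 5300, Al 2745.
Putting it together, IE_3: Al < P < O.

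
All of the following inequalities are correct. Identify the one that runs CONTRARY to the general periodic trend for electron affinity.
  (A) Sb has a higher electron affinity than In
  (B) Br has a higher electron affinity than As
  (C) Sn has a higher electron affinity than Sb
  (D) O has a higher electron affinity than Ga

(C)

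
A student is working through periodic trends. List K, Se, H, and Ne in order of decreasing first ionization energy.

H is in period 1, group 1; Ne is in period 2, group 18; K is in period 4, group 1; Se is in period 4, group 16.
IE₁ increases left→right with effective nuclear charge and decreases top→bottom as the valence shell moves farther out.
Neither a single period nor a single group — weigh both effects.
Se > K: Se lies to the right of K in period 4, so the across-period effect alone puts Se higher.
H > Se: the two effects oppose for this pair; the down-group effect wins (1312 vs 941 kJ/mol).
Ne > H: the two effects oppose for this pair; the across-period effect wins (2081 vs 1312 kJ/mol).
Approximate values (kJ/mol): H 1312, Ne 2081, K 419, Se 941.
So from highest to lowest: Ne > H > Se > K.

Ne > H > Se > K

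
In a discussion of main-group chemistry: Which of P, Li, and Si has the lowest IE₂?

Si

IE_2 is the cost of taking one more electron from the +1 cation: P⁺ still has 4 valence electrons; Li⁺ is the bare [He] core; Si⁺ still has 3 valence electrons.
Core electrons are held far more tightly than valence electrons, so Li tops the IE_2 order.
Valence configurations: P⁺ [Ne]3s²3p², Si⁺ [Ne]3s²3p¹.
Approximate IE_2 values (kJ/mol): P 1907, Li 7298, Si 1577.
Hence IE_2: Si < P < Li.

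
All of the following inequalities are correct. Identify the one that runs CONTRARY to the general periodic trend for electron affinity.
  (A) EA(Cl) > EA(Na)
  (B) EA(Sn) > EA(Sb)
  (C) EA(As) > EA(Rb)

The general trend: electron affinity increases across a period and decreases down a group.
(A) Cl (period 3, group 17) vs Na (period 3, group 1): the stated order agrees with the simple trend.
(B) Sn (period 5, group 14) vs Sb (period 5, group 15): the stated order contradicts the simple trend.
(C) As (period 4, group 15) vs Rb (period 5, group 1): the stated order agrees with the simple trend.
The exception is (B): adding an electron to Sb's half-filled 5p³ is unfavourable, so Sn has the more exothermic EA.

(B)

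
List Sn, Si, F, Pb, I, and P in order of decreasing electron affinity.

F is in period 2, group 17; Si is in period 3, group 14; P is in period 3, group 15; Sn is in period 5, group 14; I is in period 5, group 17; Pb is in period 6, group 14.
EA tends to increase across a period and decrease down a group, though the pattern is less regular than for IE or radius.
These span different periods and groups, so the two trends combine.
P > Pb: relative to Pb, both the across-period and down-group shifts push P's electron affinity up.
Sn > P: this pair runs against the simple trend — see the exception note.
Si > Sn: Si sits above Sn in group 14, so the down-group effect alone puts Si higher.
I > Si: the two effects oppose for this pair; the across-period effect wins (295 vs 134 kJ/mol).
F > I: they share group 17; the group trend gives F the larger value.
Note the exception: Sn has a higher electron affinity than P, contrary to the simple trend — adding an electron to P's half-filled np³ subshell costs electron-pairing energy.
Note the exception: Si has a higher electron affinity than P, contrary to the simple trend — adding an electron to P's half-filled 3p³ is unfavourable, so Si (3p²) has the more exothermic EA.
For reference (kJ/mol): F 328, Si 134, P 72, Sn 107, I 295, Pb 35.
So from highest to lowest: F > I > Si > Sn > P > Pb.

F > I > Si > Sn > P > Pb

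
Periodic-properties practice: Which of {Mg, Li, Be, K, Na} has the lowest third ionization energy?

K

The third ionization energy removes an electron from the +2 ion. For each element: Mg²⁺ is the bare [Ne] core; Li²⁺ is already 1 electron into the core; Be²⁺ is the bare [He] core; K²⁺ is already 1 electron into the core; Na²⁺ is already 1 electron into the core.
All of these are removing an electron from a noble-gas core or deeper; the smaller core (lower principal quantum number) is held far more tightly, and within a period the higher nuclear charge binds the same core more tightly.
Approximate IE_3 values (kJ/mol): Mg 7733, Li 11815, Be 14849, K 4420, Na 6910.
Hence IE_3: K < Na < Mg < Li < Be.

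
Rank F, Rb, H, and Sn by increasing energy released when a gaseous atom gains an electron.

H is in period 1, group 1; F is in period 2, group 17; Rb is in period 5, group 1; Sn is in period 5, group 14.
Adding an electron releases more energy for atoms nearer the top right (short of the noble gases).
Here both period and group differ, so the two effects have to be weighed against each other.
H > Rb: they share group 1; the group trend gives H the larger value.
Sn > H: the two effects oppose for this pair; the across-period effect wins (107 vs 73 kJ/mol).
F > Sn: both effects reinforce here, so F is clearly the higher of the two.
Approximate values (kJ/mol): H 73, F 328, Rb 47, Sn 107.
So from lowest to highest: Rb < H < Sn < F.

Rb < H < Sn < F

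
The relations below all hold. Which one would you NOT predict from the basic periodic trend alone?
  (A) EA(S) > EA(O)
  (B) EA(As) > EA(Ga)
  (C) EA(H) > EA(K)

(A)

The general trend: electron affinity increases across a period and decreases down a group.
(A) S (period 3, group 16) vs O (period 2, group 16): the stated order contradicts the simple trend.
(B) As (period 4, group 15) vs Ga (period 4, group 13): the stated order agrees with the simple trend.
(C) H (period 1, group 1) vs K (period 4, group 1): the stated order agrees with the simple trend.
The exception is (A): the compact 2p subshell of O repels the added electron more than S's larger 3p does.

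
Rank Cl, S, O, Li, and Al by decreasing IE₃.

Li > O > Cl > S > Al

The third ionization energy removes an electron from the +2 ion. For each element: Cl²⁺ still has 5 valence electrons; S²⁺ still has 4 valence electrons; O²⁺ still has 4 valence electrons; Li²⁺ is already 1 electron into the core; Al²⁺ still has 1 valence electron.
Core electrons are held far more tightly than valence electrons, so Li tops the IE_3 order.
Valence configurations: Cl²⁺ [Ne]3s²3p³, S²⁺ [Ne]3s²3p², O²⁺ [He]2s²2p², Al²⁺ [Ne]3s¹.
Approximate IE_3 values (kJ/mol): Cl 3822, S 3357, O 5300, Li 11815, Al 2745.
Overall IE_3 order: Al < S < Cl < O < Li.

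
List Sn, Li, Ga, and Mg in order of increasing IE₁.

Li is in period 2, group 1; Mg is in period 3, group 2; Ga is in period 4, group 13; Sn is in period 5, group 14.
Removing the outermost electron gets harder across a period and easier down a group.
These sit on a diagonal, where the across-period and down-group effects partly cancel.
Ga > Li: period and group pull opposite ways; the across-period shift dominates (579 vs 520 kJ/mol).
Sn > Ga: period and group pull opposite ways; the across-period shift dominates (709 vs 579 kJ/mol).
Mg > Sn: the two effects oppose for this pair; the down-group effect wins (738 vs 709 kJ/mol).
For reference (kJ/mol): Li 520, Mg 738, Ga 579, Sn 709.
So from lowest to highest: Li < Ga < Sn < Mg.

Li < Ga < Sn < Mg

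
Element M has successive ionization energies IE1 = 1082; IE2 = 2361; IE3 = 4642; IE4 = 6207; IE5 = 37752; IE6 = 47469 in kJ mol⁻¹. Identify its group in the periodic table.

Group 14

Look for the largest jump between consecutive ionization energies: IE5/IE4 ≈ 6.1, far larger than any earlier ratio.
That jump marks the point where a core electron is being removed. So the atom has 4 valence electrons.
A main-group element with 4 valence electrons is in group 14.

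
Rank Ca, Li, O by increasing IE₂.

After 1 electron has been removed, what remains? Ca⁺ still has 1 valence electron; Li⁺ is the bare [He] core; O⁺ still has 5 valence electrons.
Core electrons are held far more tightly than valence electrons, so Li tops the IE_2 order.
Valence configurations: Ca⁺ [Ar]4s¹, O⁺ [He]2s²2p³.
Approximate IE_2 values (kJ/mol): Ca 1145, Li 7298, O 3388.
Overall IE_2 order: Ca < O < Li.

Ca < O < Li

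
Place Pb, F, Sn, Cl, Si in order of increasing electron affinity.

F is in period 2, group 17; Si is in period 3, group 14; Cl is in period 3, group 17; Sn is in period 5, group 14; Pb is in period 6, group 14.
EA tends to increase across a period and decrease down a group, though the pattern is less regular than for IE or radius.
Neither a single period nor a single group — weigh both effects.
Sn > Pb: Sn sits above Pb in group 14, so the down-group effect alone puts Sn higher.
Si > Sn: Si sits above Sn in group 14, so the down-group effect alone puts Si higher.
F > Si: relative to Si, both the across-period and down-group shifts push F's electron affinity up.
Cl > F: this pair runs against the simple trend — see the exception note.
Note the exception: Cl has a higher electron affinity than F, contrary to the simple trend — F's small 2p subshell makes the incoming electron feel strong e⁻–e⁻ repulsion, so Cl actually releases more energy on gaining an electron.
For reference (kJ/mol): F 328, Si 134, Cl 349, Sn 107, Pb 35.
So from lowest to highest: Pb < Sn < Si < F < Cl.

Pb < Sn < Si < F < Cl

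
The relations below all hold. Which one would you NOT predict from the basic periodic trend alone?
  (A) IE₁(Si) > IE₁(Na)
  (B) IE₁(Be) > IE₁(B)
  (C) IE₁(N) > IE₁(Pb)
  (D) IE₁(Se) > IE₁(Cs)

(B)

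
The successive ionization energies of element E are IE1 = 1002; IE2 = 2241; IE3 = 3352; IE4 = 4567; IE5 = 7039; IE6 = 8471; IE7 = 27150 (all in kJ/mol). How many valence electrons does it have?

6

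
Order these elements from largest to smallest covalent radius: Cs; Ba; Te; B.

Cs > Ba > Te > B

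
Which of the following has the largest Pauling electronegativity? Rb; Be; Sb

Sb

Atoms toward the upper right of the periodic table pull bonding electrons most strongly.
Neither a single period nor a single group — weigh both effects.
Be > Rb: both effects reinforce here, so Be is clearly the higher of the two.
Sb > Be: the two effects oppose for this pair; the across-period effect wins (2.05 vs 1.57).
Approximate values (Pauling): Be 1.57, Rb 0.82, Sb 2.05.
The largest Pauling electronegativity among these belongs to Sb.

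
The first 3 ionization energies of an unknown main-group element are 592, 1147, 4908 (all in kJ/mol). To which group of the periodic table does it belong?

Group 2

Look for the largest jump between consecutive ionization energies: IE3/IE2 ≈ 4.3, far larger than any earlier ratio.
That jump marks the point where a core electron is being removed. So the atom has 2 valence electrons.
A main-group element with 2 valence electrons is in group 2.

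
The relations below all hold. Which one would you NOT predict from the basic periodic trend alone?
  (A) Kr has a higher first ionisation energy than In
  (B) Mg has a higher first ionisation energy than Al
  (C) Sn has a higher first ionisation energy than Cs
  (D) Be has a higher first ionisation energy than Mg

The general trend: first ionisation energy increases across a period and decreases down a group.
(A) Kr (period 4, group 18) vs In (period 5, group 13): the stated order agrees with the simple trend.
(B) Mg (period 3, group 2) vs Al (period 3, group 13): the stated order contradicts the simple trend.
(C) Sn (period 5, group 14) vs Cs (period 6, group 1): the stated order agrees with the simple trend.
(D) Be (period 2, group 2) vs Mg (period 3, group 2): the stated order agrees with the simple trend.
The exception is (B): Al's single 3p electron is easier to remove than one from Mg's filled 3s².

(B)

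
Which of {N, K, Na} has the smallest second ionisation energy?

After 1 electron has been removed, what remains? N⁺ still has 4 valence electrons; K⁺ is the bare [Ar] core; Na⁺ is the bare [Ne] core.
Core electrons are held far more tightly than valence electrons, so K and Na top the IE_2 order.
The numbers (kJ/mol): N 2856, K 3052, Na 4562.
So the second ionization energies run N < K < Na.

N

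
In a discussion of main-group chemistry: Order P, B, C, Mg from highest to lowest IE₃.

Mg > C > B > P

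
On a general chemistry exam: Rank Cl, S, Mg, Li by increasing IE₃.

S < Cl < Mg < Li

Consider each +2 ion: Cl²⁺ still has 5 valence electrons; S²⁺ still has 4 valence electrons; Mg²⁺ is the bare [Ne] core; Li²⁺ is already 1 electron into the core.
Breaking into a closed-shell core is much more expensive than removing a leftover valence electron — Mg and Li have the largest IE_3 here.
Valence configurations: Cl²⁺ [Ne]3s²3p³, S²⁺ [Ne]3s²3p².
The numbers (kJ/mol): Cl 3822, S 3357, Mg 7733, Li 11815.
Putting it together, IE_3: S < Cl < Mg < Li.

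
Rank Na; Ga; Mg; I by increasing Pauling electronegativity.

Na is in period 3, group 1; Mg is in period 3, group 2; Ga is in period 4, group 13; I is in period 5, group 17.
Smaller atoms with higher effective nuclear charge are more electronegative.
These span different periods and groups, so the two trends combine.
Mg > Na: Mg lies to the right of Na in period 3, so the across-period effect alone puts Mg higher.
Ga > Mg: the two effects oppose for this pair; the across-period effect wins (1.81 vs 1.31).
I > Ga: the two effects oppose for this pair; the across-period effect wins (2.66 vs 1.81).
For reference (Pauling): Na 0.93, Mg 1.31, Ga 1.81, I 2.66.
So from lowest to highest: Na < Mg < Ga < I.

Na, Mg, Ga, I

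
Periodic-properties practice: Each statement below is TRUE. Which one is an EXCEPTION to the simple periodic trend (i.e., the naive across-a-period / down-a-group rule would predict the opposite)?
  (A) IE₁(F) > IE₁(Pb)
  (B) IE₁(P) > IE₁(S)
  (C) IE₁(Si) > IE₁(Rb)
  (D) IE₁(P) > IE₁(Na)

(B)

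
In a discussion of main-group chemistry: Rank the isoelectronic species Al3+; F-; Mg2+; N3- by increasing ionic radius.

Al3+ < Mg2+ < F- < N3-

All of these have 10 electrons, so size is governed by nuclear charge alone: the more protons, the stronger the pull on the same electron cloud, and the smaller the ion.
Nuclear charges: Al3+ (Z=13), Mg2+ (Z=12), F- (Z=9), N3- (Z=7).
Smallest to largest: Al3+ < Mg2+ < F- < N3-.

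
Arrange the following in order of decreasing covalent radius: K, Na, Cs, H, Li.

Cs > K > Na > Li > H

Across a period the added protons contract the valence shell; down a group each new principal shell makes the atom larger.
All are in group 1, so atomic radius increases down the group.
So from largest to smallest: Cs > K > Na > Li > H.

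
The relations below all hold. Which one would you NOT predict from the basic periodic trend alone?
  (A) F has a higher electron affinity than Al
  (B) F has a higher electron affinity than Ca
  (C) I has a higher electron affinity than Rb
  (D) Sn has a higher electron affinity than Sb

The general trend: electron affinity increases across a period and decreases down a group.
(A) F (period 2, group 17) vs Al (period 3, group 13): the stated order agrees with the simple trend.
(B) F (period 2, group 17) vs Ca (period 4, group 2): the stated order agrees with the simple trend.
(C) I (period 5, group 17) vs Rb (period 5, group 1): the stated order agrees with the simple trend.
(D) Sn (period 5, group 14) vs Sb (period 5, group 15): the stated order contradicts the simple trend.
The exception is (D): adding an electron to Sb's half-filled 5p³ is unfavourable, so Sn has the more exothermic EA.

(D)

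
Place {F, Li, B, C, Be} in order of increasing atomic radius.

F < C < B < Be < Li

Li is in period 2, group 1; Be is in period 2, group 2; B is in period 2, group 13; C is in period 2, group 14; F is in period 2, group 17.
Across a period the added protons contract the valence shell; down a group each new principal shell makes the atom larger.
All lie in period 2, so atomic radius increases right to left.
So from smallest to largest: F < C < B < Be < Li.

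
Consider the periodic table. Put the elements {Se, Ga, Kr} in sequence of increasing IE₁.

Ga is in period 4, group 13; Se is in period 4, group 16; Kr is in period 4, group 18.
Across a period the outer electron is held more tightly (higher IE₁); down a group it sits in a higher shell, more shielded, and comes off more easily.
All lie in period 4, so first ionization energy increases left to right.
So from lowest to highest: Ga < Se < Kr.

Ga, Se, Kr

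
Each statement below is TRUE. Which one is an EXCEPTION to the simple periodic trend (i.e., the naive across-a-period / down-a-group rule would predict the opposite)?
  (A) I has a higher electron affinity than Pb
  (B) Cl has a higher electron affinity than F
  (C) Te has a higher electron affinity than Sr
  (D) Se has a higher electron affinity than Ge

(B)

The general trend: electron affinity increases across a period and decreases down a group.
(A) I (period 5, group 17) vs Pb (period 6, group 14): the stated order agrees with the simple trend.
(B) Cl (period 3, group 17) vs F (period 2, group 17): the stated order contradicts the simple trend.
(C) Te (period 5, group 16) vs Sr (period 5, group 2): the stated order agrees with the simple trend.
(D) Se (period 4, group 16) vs Ge (period 4, group 14): the stated order agrees with the simple trend.
The exception is (B): F's small 2p subshell makes the incoming electron feel strong e⁻–e⁻ repulsion, so Cl actually releases more energy on gaining an electron.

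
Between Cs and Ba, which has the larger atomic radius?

Cs is in period 6, group 1; Ba is in period 6, group 2.
Radius decreases left→right (rising Z_eff, same n) and increases top→bottom (higher n).
All lie in period 6, so atomic radius increases right to left.
So Cs has the larger atomic radius (Cs > Ba).

Cs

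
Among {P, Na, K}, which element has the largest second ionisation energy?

Na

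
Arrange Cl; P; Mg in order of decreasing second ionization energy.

Cl > P > Mg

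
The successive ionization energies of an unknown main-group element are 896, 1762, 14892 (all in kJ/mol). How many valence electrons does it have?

2

Look for the largest jump between consecutive ionization energies: IE3/IE2 ≈ 8.5, far larger than any earlier ratio.
That jump marks the point where a core electron is being removed. So the atom has 2 valence electrons.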